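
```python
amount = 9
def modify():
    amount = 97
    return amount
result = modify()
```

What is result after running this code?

Step 1: Global amount = 9.
Step 2: modify() creates local amount = 97, shadowing the global.
Step 3: Returns local amount = 97. result = 97

The answer is 97.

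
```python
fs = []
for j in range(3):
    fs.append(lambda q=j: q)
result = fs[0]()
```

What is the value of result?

Step 1: Default argument q=j captures j's value at each iteration.
Step 2: fs[0] captured q = 0 when j was 0.
Step 3: result = 0

The answer is 0.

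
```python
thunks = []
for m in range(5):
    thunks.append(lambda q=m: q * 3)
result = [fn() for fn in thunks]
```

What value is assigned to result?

Step 1: Default arg q=m captures m at each iteration.
Step 2: thunks[k] has q defaulting to k, returns k * 3.
Step 3: result = [0, 3, 6, 9, 12]

The answer is [0, 3, 6, 9, 12].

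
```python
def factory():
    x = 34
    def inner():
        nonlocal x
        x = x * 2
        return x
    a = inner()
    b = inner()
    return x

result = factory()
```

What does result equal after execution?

Step 1: x starts at 34.
Step 2: First inner(): x = 34 * 2 = 68.
Step 3: Second inner(): x = 68 * 2 = 136.
Step 4: result = 136

The answer is 136.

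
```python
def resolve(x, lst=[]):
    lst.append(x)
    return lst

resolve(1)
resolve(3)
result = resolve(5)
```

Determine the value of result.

Step 1: Mutable default argument gotcha! The list [] is created once.
Step 2: Each call appends to the SAME list: [1], [1, 3], [1, 3, 5].
Step 3: result = [1, 3, 5]

The answer is [1, 3, 5].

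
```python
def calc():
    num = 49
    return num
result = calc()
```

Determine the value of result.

Step 1: calc() defines num = 49 in its local scope.
Step 2: return num finds the local variable num = 49.
Step 3: result = 49

The answer is 49.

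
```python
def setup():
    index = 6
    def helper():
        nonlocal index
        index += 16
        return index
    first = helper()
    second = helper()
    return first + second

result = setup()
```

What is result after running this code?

Step 1: index starts at 6.
Step 2: First call: index = 6 + 16 = 22, returns 22.
Step 3: Second call: index = 22 + 16 = 38, returns 38.
Step 4: result = 22 + 38 = 60

The answer is 60.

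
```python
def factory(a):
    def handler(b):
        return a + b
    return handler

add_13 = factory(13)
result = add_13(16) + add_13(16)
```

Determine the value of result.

Step 1: add_13 captures a = 13.
Step 2: add_13(16) = 13 + 16 = 29, called twice.
Step 3: result = 29 + 29 = 58

The answer is 58.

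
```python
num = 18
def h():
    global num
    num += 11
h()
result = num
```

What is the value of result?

Step 1: num = 18 globally.
Step 2: h() modifies global num: num += 11 = 29.
Step 3: result = 29

The answer is 29.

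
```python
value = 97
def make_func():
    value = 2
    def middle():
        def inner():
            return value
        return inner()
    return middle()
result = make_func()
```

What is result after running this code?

Step 1: make_func() defines value = 2. middle() and inner() have no local value.
Step 2: inner() checks local (none), enclosing middle() (none), enclosing make_func() and finds value = 2.
Step 3: result = 2

The answer is 2.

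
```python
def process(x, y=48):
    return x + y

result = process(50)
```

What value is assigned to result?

Step 1: process(50) uses default y = 48.
Step 2: Returns 50 + 48 = 98.
Step 3: result = 98

The answer is 98.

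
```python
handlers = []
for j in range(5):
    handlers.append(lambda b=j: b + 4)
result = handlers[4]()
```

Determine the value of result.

Step 1: Default argument b=j captures j's value at definition time.
Step 2: handlers[4] was defined when j = 4, so b defaults to 4.
Step 3: result = 4 + 4 = 8 (default arg fixes the late binding issue)

The answer is 8.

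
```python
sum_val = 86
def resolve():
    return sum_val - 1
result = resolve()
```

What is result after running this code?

Step 1: sum_val = 86 is defined globally.
Step 2: resolve() looks up sum_val from global scope = 86, then computes 86 - 1 = 85.
Step 3: result = 85

The answer is 85.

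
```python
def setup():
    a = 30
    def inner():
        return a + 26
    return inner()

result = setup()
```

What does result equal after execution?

Step 1: setup() defines a = 30.
Step 2: inner() reads a = 30 from enclosing scope, returns 30 + 26 = 56.
Step 3: result = 56

The answer is 56.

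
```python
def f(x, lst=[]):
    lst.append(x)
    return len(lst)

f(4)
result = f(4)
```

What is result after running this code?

Step 1: Mutable default list persists between calls.
Step 2: First call: lst = [4], len = 1. Second call: lst = [4, 4], len = 2.
Step 3: result = 2

The answer is 2.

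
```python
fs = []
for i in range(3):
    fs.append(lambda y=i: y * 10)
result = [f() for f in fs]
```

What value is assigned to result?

Step 1: Default arg y=i captures i at each iteration.
Step 2: fs[k] has y defaulting to k, returns k * 10.
Step 3: result = [0, 10, 20]

The answer is [0, 10, 20].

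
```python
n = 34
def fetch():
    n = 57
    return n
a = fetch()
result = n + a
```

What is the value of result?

Step 1: Global n = 34. fetch() returns local n = 57.
Step 2: a = 57. Global n still = 34.
Step 3: result = 34 + 57 = 91

The answer is 91.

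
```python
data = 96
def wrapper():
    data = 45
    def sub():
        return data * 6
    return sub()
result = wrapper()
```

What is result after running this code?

Step 1: wrapper() shadows global data with data = 45.
Step 2: sub() finds data = 45 in enclosing scope, computes 45 * 6 = 270.
Step 3: result = 270

The answer is 270.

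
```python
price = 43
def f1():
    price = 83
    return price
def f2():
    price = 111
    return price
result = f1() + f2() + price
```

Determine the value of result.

Step 1: Each function shadows global price with its own local.
Step 2: f1() returns 83, f2() returns 111.
Step 3: Global price = 43 is unchanged. result = 83 + 111 + 43 = 237

The answer is 237.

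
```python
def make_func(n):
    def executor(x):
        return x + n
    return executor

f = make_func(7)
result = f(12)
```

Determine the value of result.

Step 1: make_func(7) creates a closure that captures n = 7.
Step 2: f(12) calls the closure with x = 12, returning 12 + 7 = 19.
Step 3: result = 19

The answer is 19.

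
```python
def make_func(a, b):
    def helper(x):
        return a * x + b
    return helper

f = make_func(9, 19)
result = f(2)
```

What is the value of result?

Step 1: make_func(9, 19) captures a = 9, b = 19.
Step 2: f(2) computes 9 * 2 + 19 = 37.
Step 3: result = 37

The answer is 37.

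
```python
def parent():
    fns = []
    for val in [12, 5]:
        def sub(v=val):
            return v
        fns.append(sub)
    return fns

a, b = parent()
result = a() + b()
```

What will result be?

Step 1: Default argument v=val captures val at each iteration.
Step 2: a() returns 12 (captured at first iteration), b() returns 5 (captured at second).
Step 3: result = 12 + 5 = 17

The answer is 17.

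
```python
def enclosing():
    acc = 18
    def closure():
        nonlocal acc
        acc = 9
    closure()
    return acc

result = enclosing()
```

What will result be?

Step 1: enclosing() sets acc = 18.
Step 2: closure() uses nonlocal to reassign acc = 9.
Step 3: result = 9

The answer is 9.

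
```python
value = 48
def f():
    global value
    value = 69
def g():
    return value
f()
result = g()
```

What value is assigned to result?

Step 1: value = 48.
Step 2: f() sets global value = 69.
Step 3: g() reads global value = 69. result = 69

The answer is 69.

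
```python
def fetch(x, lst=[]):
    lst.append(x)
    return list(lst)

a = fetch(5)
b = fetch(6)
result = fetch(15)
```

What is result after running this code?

Step 1: Default list is shared. list() creates copies for return values.
Step 2: Internal list grows: [5] -> [5, 6] -> [5, 6, 15].
Step 3: result = [5, 6, 15]

The answer is [5, 6, 15].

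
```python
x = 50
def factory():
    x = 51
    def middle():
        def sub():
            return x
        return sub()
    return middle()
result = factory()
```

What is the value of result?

Step 1: factory() defines x = 51. middle() and sub() have no local x.
Step 2: sub() checks local (none), enclosing middle() (none), enclosing factory() and finds x = 51.
Step 3: result = 51

The answer is 51.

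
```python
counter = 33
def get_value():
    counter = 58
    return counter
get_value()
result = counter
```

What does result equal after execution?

Step 1: Global counter = 33.
Step 2: get_value() creates local counter = 58 (shadow, not modification).
Step 3: After get_value() returns, global counter is unchanged. result = 33

The answer is 33.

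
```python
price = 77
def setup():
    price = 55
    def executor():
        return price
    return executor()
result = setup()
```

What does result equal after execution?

Step 1: price = 77 globally, but setup() defines price = 55 locally.
Step 2: executor() looks up price. Not in local scope, so checks enclosing scope (setup) and finds price = 55.
Step 3: result = 55

The answer is 55.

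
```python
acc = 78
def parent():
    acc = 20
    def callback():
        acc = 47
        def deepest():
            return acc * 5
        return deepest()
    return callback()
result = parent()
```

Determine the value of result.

Step 1: deepest() looks up acc through LEGB: not local, finds acc = 47 in enclosing callback().
Step 2: Returns 47 * 5 = 235.
Step 3: result = 235

The answer is 235.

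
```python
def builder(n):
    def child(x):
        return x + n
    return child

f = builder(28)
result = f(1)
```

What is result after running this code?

Step 1: builder(28) creates a closure that captures n = 28.
Step 2: f(1) calls the closure with x = 1, returning 1 + 28 = 29.
Step 3: result = 29

The answer is 29.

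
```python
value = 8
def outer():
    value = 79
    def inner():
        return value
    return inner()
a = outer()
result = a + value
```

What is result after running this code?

Step 1: outer() has local value = 79. inner() reads from enclosing.
Step 2: outer() returns 79. Global value = 8 unchanged.
Step 3: result = 79 + 8 = 87

The answer is 87.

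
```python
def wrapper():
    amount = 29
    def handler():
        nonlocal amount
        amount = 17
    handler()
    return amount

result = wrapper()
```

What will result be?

Step 1: wrapper() sets amount = 29.
Step 2: handler() uses nonlocal to reassign amount = 17.
Step 3: result = 17

The answer is 17.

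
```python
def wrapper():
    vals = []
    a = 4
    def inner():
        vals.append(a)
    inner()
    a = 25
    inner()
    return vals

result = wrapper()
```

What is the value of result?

Step 1: a = 4. inner() appends current a to vals.
Step 2: First inner(): appends 4. Then a = 25.
Step 3: Second inner(): appends 25 (closure sees updated a). result = [4, 25]

The answer is [4, 25].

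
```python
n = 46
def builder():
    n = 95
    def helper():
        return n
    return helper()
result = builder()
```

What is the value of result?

Step 1: n = 46 globally, but builder() defines n = 95 locally.
Step 2: helper() looks up n. Not in local scope, so checks enclosing scope (builder) and finds n = 95.
Step 3: result = 95

The answer is 95.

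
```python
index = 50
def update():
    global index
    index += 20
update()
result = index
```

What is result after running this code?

Step 1: index = 50 globally.
Step 2: update() modifies global index: index += 20 = 70.
Step 3: result = 70

The answer is 70.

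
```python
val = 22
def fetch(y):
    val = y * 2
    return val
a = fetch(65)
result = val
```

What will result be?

Step 1: Global val = 22.
Step 2: fetch(65) creates local val = 65 * 2 = 130.
Step 3: Global val unchanged because no global keyword. result = 22

The answer is 22.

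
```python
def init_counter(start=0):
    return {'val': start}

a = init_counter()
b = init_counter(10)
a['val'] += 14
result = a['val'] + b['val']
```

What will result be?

Step 1: init_counter() returns a new dict each call (immutable default 0).
Step 2: a = {'val': 0}, b = {'val': 10}.
Step 3: a['val'] += 14 = 14. result = 14 + 10 = 24

The answer is 24.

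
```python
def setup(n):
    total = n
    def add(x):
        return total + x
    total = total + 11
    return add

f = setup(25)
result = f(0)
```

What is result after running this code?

Step 1: setup(25) sets total = 25, then total = 25 + 11 = 36.
Step 2: Closures capture by reference, so add sees total = 36.
Step 3: f(0) returns 36 + 0 = 36

The answer is 36.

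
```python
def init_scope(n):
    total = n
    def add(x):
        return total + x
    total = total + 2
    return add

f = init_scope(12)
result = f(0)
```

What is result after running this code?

Step 1: init_scope(12) sets total = 12, then total = 12 + 2 = 14.
Step 2: Closures capture by reference, so add sees total = 14.
Step 3: f(0) returns 14 + 0 = 14

The answer is 14.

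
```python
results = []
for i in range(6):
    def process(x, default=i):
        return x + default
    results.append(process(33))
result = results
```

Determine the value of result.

Step 1: Default argument default=i is evaluated at function definition time.
Step 2: Each iteration creates process with default = current i value.
Step 3: process(33) returns 33 + default. results = [33, 34, 35, 36, 37, 38]

The answer is [33, 34, 35, 36, 37, 38].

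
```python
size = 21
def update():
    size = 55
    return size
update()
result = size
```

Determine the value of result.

Step 1: size = 21 globally.
Step 2: update() creates a LOCAL size = 55 (no global keyword!).
Step 3: The global size is unchanged. result = 21

The answer is 21.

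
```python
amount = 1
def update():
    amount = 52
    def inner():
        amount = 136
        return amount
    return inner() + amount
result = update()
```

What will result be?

Step 1: update() has local amount = 52. inner() has local amount = 136.
Step 2: inner() returns its local amount = 136.
Step 3: update() returns 136 + its own amount (52) = 188

The answer is 188.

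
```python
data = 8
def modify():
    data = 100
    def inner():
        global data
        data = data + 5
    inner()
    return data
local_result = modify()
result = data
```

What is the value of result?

Step 1: Global data = 8. modify() creates local data = 100.
Step 2: inner() declares global data and adds 5: global data = 8 + 5 = 13.
Step 3: modify() returns its local data = 100 (unaffected by inner).
Step 4: result = global data = 13

The answer is 13.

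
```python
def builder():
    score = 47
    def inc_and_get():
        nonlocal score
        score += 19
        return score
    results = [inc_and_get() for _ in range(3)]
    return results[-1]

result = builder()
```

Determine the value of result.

Step 1: score = 47.
Step 2: Three calls to inc_and_get(), each adding 19.
Step 3: Last value = 47 + 19 * 3 = 104

The answer is 104.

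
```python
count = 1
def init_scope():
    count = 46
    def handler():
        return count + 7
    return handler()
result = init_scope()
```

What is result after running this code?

Step 1: init_scope() shadows global count with count = 46.
Step 2: handler() finds count = 46 in enclosing scope, computes 46 + 7 = 53.
Step 3: result = 53

The answer is 53.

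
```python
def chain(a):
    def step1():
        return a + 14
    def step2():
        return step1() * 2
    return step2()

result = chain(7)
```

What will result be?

Step 1: chain(7) captures a = 7.
Step 2: step2() calls step1() which returns 7 + 14 = 21.
Step 3: step2() returns 21 * 2 = 42

The answer is 42.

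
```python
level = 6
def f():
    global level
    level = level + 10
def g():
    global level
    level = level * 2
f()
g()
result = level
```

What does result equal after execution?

Step 1: level = 6.
Step 2: f() adds 10: level = 6 + 10 = 16.
Step 3: g() doubles: level = 16 * 2 = 32.
Step 4: result = 32

The answer is 32.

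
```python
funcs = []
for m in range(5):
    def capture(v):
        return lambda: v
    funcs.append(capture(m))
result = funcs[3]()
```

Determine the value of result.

Step 1: capture(m) creates a new scope capturing v = m at call time.
Step 2: funcs[3] = capture(3), so its lambda captures v = 3.
Step 3: result = 3 (closure factory fixes late binding)

The answer is 3.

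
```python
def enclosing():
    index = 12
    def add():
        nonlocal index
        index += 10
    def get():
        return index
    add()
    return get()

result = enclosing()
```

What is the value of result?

Step 1: index = 12. add() modifies it via nonlocal, get() reads it.
Step 2: add() makes index = 12 + 10 = 22.
Step 3: get() returns 22. result = 22

The answer is 22.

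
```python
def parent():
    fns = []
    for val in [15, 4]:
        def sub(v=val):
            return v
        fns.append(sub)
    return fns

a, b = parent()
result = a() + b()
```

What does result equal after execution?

Step 1: Default argument v=val captures val at each iteration.
Step 2: a() returns 15 (captured at first iteration), b() returns 4 (captured at second).
Step 3: result = 15 + 4 = 19

The answer is 19.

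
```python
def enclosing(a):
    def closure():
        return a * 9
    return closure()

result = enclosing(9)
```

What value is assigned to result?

Step 1: enclosing(9) binds parameter a = 9.
Step 2: closure() accesses a = 9 from enclosing scope.
Step 3: result = 9 * 9 = 81

The answer is 81.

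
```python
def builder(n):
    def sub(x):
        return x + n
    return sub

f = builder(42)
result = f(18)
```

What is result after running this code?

Step 1: builder(42) creates a closure that captures n = 42.
Step 2: f(18) calls the closure with x = 18, returning 18 + 42 = 60.
Step 3: result = 60

The answer is 60.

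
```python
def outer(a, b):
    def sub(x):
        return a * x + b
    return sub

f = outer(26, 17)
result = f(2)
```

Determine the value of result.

Step 1: outer(26, 17) captures a = 26, b = 17.
Step 2: f(2) computes 26 * 2 + 17 = 69.
Step 3: result = 69

The answer is 69.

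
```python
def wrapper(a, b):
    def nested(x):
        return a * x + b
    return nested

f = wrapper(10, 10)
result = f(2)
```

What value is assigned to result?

Step 1: wrapper(10, 10) captures a = 10, b = 10.
Step 2: f(2) computes 10 * 2 + 10 = 30.
Step 3: result = 30

The answer is 30.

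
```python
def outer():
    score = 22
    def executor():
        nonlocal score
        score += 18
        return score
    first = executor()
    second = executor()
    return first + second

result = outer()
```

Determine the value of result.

Step 1: score starts at 22.
Step 2: First call: score = 22 + 18 = 40, returns 40.
Step 3: Second call: score = 40 + 18 = 58, returns 58.
Step 4: result = 40 + 58 = 98

The answer is 98.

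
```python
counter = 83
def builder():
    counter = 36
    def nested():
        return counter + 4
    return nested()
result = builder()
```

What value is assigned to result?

Step 1: builder() shadows global counter with counter = 36.
Step 2: nested() finds counter = 36 in enclosing scope, computes 36 + 4 = 40.
Step 3: result = 40

The answer is 40.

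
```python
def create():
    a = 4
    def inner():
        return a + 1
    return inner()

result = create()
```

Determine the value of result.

Step 1: create() defines a = 4.
Step 2: inner() reads a = 4 from enclosing scope, returns 4 + 1 = 5.
Step 3: result = 5

The answer is 5.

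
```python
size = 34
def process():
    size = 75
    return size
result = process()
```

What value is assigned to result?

Step 1: Global size = 34.
Step 2: process() creates local size = 75, shadowing the global.
Step 3: Returns local size = 75. result = 75

The answer is 75.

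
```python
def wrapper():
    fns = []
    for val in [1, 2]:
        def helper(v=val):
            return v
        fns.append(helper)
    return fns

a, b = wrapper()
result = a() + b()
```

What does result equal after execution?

Step 1: Default argument v=val captures val at each iteration.
Step 2: a() returns 1 (captured at first iteration), b() returns 2 (captured at second).
Step 3: result = 1 + 2 = 3

The answer is 3.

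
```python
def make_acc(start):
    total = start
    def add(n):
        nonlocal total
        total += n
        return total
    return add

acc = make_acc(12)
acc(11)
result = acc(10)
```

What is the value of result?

Step 1: make_acc(12) creates closure with total = 12.
Step 2: First acc(11): total = 12 + 11 = 23.
Step 3: Second acc(10): total = 23 + 10 = 33. result = 33

The answer is 33.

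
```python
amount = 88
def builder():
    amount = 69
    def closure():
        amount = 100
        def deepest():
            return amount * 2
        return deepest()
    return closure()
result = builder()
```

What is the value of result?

Step 1: deepest() looks up amount through LEGB: not local, finds amount = 100 in enclosing closure().
Step 2: Returns 100 * 2 = 200.
Step 3: result = 200

The answer is 200.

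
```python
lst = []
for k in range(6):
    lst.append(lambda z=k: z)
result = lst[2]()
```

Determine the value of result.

Step 1: Default argument z=k captures k's value at each iteration.
Step 2: lst[2] captured z = 2 when k was 2.
Step 3: result = 2

The answer is 2.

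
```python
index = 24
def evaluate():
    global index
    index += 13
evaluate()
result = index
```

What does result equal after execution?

Step 1: index = 24 globally.
Step 2: evaluate() modifies global index: index += 13 = 37.
Step 3: result = 37

The answer is 37.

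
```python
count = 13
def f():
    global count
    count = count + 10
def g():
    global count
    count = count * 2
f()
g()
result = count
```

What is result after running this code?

Step 1: count = 13.
Step 2: f() adds 10: count = 13 + 10 = 23.
Step 3: g() doubles: count = 23 * 2 = 46.
Step 4: result = 46

The answer is 46.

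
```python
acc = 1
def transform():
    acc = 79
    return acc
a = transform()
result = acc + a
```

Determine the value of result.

Step 1: Global acc = 1. transform() returns local acc = 79.
Step 2: a = 79. Global acc still = 1.
Step 3: result = 1 + 79 = 80

The answer is 80.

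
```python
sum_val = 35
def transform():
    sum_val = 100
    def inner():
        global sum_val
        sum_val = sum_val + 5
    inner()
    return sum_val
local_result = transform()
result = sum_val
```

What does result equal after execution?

Step 1: Global sum_val = 35. transform() creates local sum_val = 100.
Step 2: inner() declares global sum_val and adds 5: global sum_val = 35 + 5 = 40.
Step 3: transform() returns its local sum_val = 100 (unaffected by inner).
Step 4: result = global sum_val = 40

The answer is 40.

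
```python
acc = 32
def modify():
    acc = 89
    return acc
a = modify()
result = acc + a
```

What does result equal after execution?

Step 1: Global acc = 32. modify() returns local acc = 89.
Step 2: a = 89. Global acc still = 32.
Step 3: result = 32 + 89 = 121

The answer is 121.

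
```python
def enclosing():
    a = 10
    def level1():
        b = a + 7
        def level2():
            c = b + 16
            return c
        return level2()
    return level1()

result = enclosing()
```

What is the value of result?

Step 1: a = 10. b = a + 7 = 17.
Step 2: c = b + 16 = 17 + 16 = 33.
Step 3: result = 33

The answer is 33.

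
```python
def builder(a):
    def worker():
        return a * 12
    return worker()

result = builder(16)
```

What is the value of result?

Step 1: builder(16) binds parameter a = 16.
Step 2: worker() accesses a = 16 from enclosing scope.
Step 3: result = 16 * 12 = 192

The answer is 192.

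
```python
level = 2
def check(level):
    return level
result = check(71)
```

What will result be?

Step 1: Global level = 2.
Step 2: check(71) takes parameter level = 71, which shadows the global.
Step 3: result = 71

The answer is 71.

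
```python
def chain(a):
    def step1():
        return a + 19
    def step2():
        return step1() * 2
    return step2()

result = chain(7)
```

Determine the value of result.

Step 1: chain(7) captures a = 7.
Step 2: step2() calls step1() which returns 7 + 19 = 26.
Step 3: step2() returns 26 * 2 = 52

The answer is 52.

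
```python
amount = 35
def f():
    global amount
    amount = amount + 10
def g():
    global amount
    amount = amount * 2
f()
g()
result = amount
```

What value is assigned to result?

Step 1: amount = 35.
Step 2: f() adds 10: amount = 35 + 10 = 45.
Step 3: g() doubles: amount = 45 * 2 = 90.
Step 4: result = 90

The answer is 90.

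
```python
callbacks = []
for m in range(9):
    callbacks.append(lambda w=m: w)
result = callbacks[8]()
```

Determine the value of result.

Step 1: Default argument w=m captures m's value at each iteration.
Step 2: callbacks[8] captured w = 8 when m was 8.
Step 3: result = 8

The answer is 8.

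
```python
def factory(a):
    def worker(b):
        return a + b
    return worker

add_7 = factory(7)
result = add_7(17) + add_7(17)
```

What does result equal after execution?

Step 1: add_7 captures a = 7.
Step 2: add_7(17) = 7 + 17 = 24, called twice.
Step 3: result = 24 + 24 = 48

The answer is 48.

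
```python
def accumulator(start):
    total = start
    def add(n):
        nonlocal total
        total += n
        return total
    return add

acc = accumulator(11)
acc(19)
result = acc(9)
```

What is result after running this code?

Step 1: accumulator(11) creates closure with total = 11.
Step 2: First acc(19): total = 11 + 19 = 30.
Step 3: Second acc(9): total = 30 + 9 = 39. result = 39

The answer is 39.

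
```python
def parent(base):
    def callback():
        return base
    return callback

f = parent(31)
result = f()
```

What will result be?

Step 1: parent(31) creates closure capturing base = 31.
Step 2: f() returns the captured base = 31.
Step 3: result = 31

The answer is 31.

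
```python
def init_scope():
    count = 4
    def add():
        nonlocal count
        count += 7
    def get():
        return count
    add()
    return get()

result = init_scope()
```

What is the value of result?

Step 1: count = 4. add() modifies it via nonlocal, get() reads it.
Step 2: add() makes count = 4 + 7 = 11.
Step 3: get() returns 11. result = 11

The answer is 11.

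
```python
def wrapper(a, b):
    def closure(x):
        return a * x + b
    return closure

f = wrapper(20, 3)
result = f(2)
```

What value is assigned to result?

Step 1: wrapper(20, 3) captures a = 20, b = 3.
Step 2: f(2) computes 20 * 2 + 3 = 43.
Step 3: result = 43

The answer is 43.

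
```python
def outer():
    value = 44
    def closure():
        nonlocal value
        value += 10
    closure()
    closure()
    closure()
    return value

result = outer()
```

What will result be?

Step 1: value starts at 44.
Step 2: closure() is called 3 times, each adding 10.
Step 3: value = 44 + 10 * 3 = 74

The answer is 74.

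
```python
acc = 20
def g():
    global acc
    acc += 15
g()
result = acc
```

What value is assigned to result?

Step 1: acc = 20 globally.
Step 2: g() modifies global acc: acc += 15 = 35.
Step 3: result = 35

The answer is 35.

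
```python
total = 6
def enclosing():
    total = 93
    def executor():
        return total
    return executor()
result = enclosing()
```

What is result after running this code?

Step 1: total = 6 globally, but enclosing() defines total = 93 locally.
Step 2: executor() looks up total. Not in local scope, so checks enclosing scope (enclosing) and finds total = 93.
Step 3: result = 93

The answer is 93.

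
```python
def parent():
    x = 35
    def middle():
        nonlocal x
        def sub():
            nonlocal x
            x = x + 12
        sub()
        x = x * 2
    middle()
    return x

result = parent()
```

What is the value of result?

Step 1: x = 35.
Step 2: sub() adds 12: x = 35 + 12 = 47.
Step 3: middle() doubles: x = 47 * 2 = 94.
Step 4: result = 94

The answer is 94.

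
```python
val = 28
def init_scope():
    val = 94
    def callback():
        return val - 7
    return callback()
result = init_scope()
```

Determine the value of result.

Step 1: init_scope() shadows global val with val = 94.
Step 2: callback() finds val = 94 in enclosing scope, computes 94 - 7 = 87.
Step 3: result = 87

The answer is 87.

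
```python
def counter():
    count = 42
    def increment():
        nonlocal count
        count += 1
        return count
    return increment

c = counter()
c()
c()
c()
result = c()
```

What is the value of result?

Step 1: counter() creates closure with count = 42.
Step 2: Each c() call increments count via nonlocal. After 4 calls: 42 + 4 = 46.
Step 3: result = 46

The answer is 46.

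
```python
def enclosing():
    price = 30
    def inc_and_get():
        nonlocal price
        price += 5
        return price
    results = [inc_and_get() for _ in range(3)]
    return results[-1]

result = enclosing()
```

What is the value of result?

Step 1: price = 30.
Step 2: Three calls to inc_and_get(), each adding 5.
Step 3: Last value = 30 + 5 * 3 = 45

The answer is 45.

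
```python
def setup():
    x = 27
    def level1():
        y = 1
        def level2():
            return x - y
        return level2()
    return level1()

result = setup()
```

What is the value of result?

Step 1: x = 27 in setup. y = 1 in level1.
Step 2: level2() reads x = 27 and y = 1 from enclosing scopes.
Step 3: result = 27 - 1 = 26

The answer is 26.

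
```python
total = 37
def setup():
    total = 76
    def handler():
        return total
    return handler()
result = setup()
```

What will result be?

Step 1: total = 37 globally, but setup() defines total = 76 locally.
Step 2: handler() looks up total. Not in local scope, so checks enclosing scope (setup) and finds total = 76.
Step 3: result = 76

The answer is 76.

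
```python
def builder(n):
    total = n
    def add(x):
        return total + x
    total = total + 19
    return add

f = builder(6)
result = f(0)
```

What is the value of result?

Step 1: builder(6) sets total = 6, then total = 6 + 19 = 25.
Step 2: Closures capture by reference, so add sees total = 25.
Step 3: f(0) returns 25 + 0 = 25

The answer is 25.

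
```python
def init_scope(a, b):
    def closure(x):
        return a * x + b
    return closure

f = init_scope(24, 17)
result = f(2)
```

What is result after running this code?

Step 1: init_scope(24, 17) captures a = 24, b = 17.
Step 2: f(2) computes 24 * 2 + 17 = 65.
Step 3: result = 65

The answer is 65.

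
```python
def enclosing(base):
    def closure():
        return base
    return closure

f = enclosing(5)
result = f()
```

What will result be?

Step 1: enclosing(5) creates closure capturing base = 5.
Step 2: f() returns the captured base = 5.
Step 3: result = 5

The answer is 5.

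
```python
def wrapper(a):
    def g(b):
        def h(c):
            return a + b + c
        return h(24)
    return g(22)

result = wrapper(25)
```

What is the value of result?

Step 1: a = 25, b = 22, c = 24 across three nested scopes.
Step 2: h() accesses all three via LEGB rule.
Step 3: result = 25 + 22 + 24 = 71

The answer is 71.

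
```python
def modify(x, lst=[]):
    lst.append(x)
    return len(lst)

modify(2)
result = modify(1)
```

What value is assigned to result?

Step 1: Mutable default list persists between calls.
Step 2: First call: lst = [2], len = 1. Second call: lst = [2, 1], len = 2.
Step 3: result = 2

The answer is 2.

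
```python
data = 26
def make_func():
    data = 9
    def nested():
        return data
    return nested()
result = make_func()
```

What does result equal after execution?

Step 1: data = 26 globally, but make_func() defines data = 9 locally.
Step 2: nested() looks up data. Not in local scope, so checks enclosing scope (make_func) and finds data = 9.
Step 3: result = 9

The answer is 9.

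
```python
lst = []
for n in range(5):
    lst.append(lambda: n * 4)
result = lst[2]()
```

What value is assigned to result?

Step 1: All lambdas reference the same variable n (late binding).
Step 2: After the loop, n = 4. Every lambda returns n * 4.
Step 3: lst[2]() = 4 * 4 = 16

The answer is 16.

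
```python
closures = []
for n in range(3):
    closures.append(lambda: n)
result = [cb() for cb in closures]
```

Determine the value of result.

Step 1: All 3 lambdas share the same variable n.
Step 2: After the loop, n = 2.
Step 3: Each call returns 2. result = [2, 2, 2]

The answer is [2, 2, 2].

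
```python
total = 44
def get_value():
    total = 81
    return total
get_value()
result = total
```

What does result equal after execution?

Step 1: Global total = 44.
Step 2: get_value() creates local total = 81 (shadow, not modification).
Step 3: After get_value() returns, global total is unchanged. result = 44

The answer is 44.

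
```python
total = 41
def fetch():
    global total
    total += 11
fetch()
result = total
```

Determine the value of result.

Step 1: total = 41 globally.
Step 2: fetch() modifies global total: total += 11 = 52.
Step 3: result = 52

The answer is 52.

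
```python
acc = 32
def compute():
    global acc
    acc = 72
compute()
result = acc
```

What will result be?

Step 1: acc = 32 globally.
Step 2: compute() declares global acc and sets it to 72.
Step 3: After compute(), global acc = 72. result = 72

The answer is 72.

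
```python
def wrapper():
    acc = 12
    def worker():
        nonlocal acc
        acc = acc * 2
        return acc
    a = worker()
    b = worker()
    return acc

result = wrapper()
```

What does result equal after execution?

Step 1: acc starts at 12.
Step 2: First worker(): acc = 12 * 2 = 24.
Step 3: Second worker(): acc = 24 * 2 = 48.
Step 4: result = 48

The answer is 48.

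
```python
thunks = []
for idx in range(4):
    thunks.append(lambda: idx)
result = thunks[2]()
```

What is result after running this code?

Step 1: The loop creates 4 lambdas, all referencing the same variable idx.
Step 2: After the loop, idx = 3 (final value).
Step 3: thunks[2]() looks up idx at call time and finds 3. This is the late binding gotcha. result = 3

The answer is 3.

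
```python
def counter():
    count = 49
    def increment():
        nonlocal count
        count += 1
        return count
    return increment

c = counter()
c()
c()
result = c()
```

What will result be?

Step 1: counter() creates closure with count = 49.
Step 2: Each c() call increments count via nonlocal. After 3 calls: 49 + 3 = 52.
Step 3: result = 52

The answer is 52.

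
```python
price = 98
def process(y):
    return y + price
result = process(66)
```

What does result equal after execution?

Step 1: price = 98 is defined globally.
Step 2: process(66) uses parameter y = 66 and looks up price from global scope = 98.
Step 3: result = 66 + 98 = 164

The answer is 164.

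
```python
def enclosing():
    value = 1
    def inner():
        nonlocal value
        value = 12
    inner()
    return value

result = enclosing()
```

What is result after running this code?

Step 1: enclosing() sets value = 1.
Step 2: inner() uses nonlocal to reassign value = 12.
Step 3: result = 12

The answer is 12.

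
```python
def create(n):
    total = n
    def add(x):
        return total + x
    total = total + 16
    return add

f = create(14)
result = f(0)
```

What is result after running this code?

Step 1: create(14) sets total = 14, then total = 14 + 16 = 30.
Step 2: Closures capture by reference, so add sees total = 30.
Step 3: f(0) returns 30 + 0 = 30

The answer is 30.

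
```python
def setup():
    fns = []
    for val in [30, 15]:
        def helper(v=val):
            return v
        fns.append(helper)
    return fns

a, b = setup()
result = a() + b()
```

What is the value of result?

Step 1: Default argument v=val captures val at each iteration.
Step 2: a() returns 30 (captured at first iteration), b() returns 15 (captured at second).
Step 3: result = 30 + 15 = 45

The answer is 45.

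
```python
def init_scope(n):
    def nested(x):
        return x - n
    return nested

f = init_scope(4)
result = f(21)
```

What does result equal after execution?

Step 1: init_scope(4) creates a closure capturing n = 4.
Step 2: f(21) computes 21 - 4 = 17.
Step 3: result = 17

The answer is 17.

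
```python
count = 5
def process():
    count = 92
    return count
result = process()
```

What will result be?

Step 1: Global count = 5.
Step 2: process() creates local count = 92, shadowing the global.
Step 3: Returns local count = 92. result = 92

The answer is 92.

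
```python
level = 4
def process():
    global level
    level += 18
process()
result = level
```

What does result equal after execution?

Step 1: level = 4 globally.
Step 2: process() modifies global level: level += 18 = 22.
Step 3: result = 22

The answer is 22.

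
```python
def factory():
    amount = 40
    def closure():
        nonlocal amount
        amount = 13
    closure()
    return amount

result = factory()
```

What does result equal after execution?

Step 1: factory() sets amount = 40.
Step 2: closure() uses nonlocal to reassign amount = 13.
Step 3: result = 13

The answer is 13.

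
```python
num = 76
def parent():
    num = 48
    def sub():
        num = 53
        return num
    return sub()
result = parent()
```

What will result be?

Step 1: Three scopes define num: global (76), parent (48), sub (53).
Step 2: sub() has its own local num = 53, which shadows both enclosing and global.
Step 3: result = 53 (local wins in LEGB)

The answer is 53.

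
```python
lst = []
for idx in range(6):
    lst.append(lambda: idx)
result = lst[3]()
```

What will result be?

Step 1: The loop creates 6 lambdas, all referencing the same variable idx.
Step 2: After the loop, idx = 5 (final value).
Step 3: lst[3]() looks up idx at call time and finds 5. This is the late binding gotcha. result = 5

The answer is 5.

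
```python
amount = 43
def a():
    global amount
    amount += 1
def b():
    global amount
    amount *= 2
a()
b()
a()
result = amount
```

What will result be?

Step 1: amount = 43.
Step 2: a(): amount = 43 + 1 = 44.
Step 3: b(): amount = 44 * 2 = 88.
Step 4: a(): amount = 88 + 1 = 89

The answer is 89.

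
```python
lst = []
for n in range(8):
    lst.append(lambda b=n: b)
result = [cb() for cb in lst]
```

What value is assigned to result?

Step 1: Default arg b=n captures n at each iteration.
Step 2: Each lambda has its own default: 0, 1, ..., 7.
Step 3: result = [0, 1, 2, 3, 4, 5, 6, 7]

The answer is [0, 1, 2, 3, 4, 5, 6, 7].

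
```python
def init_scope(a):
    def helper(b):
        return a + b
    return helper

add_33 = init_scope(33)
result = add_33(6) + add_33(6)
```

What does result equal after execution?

Step 1: add_33 captures a = 33.
Step 2: add_33(6) = 33 + 6 = 39, called twice.
Step 3: result = 39 + 39 = 78

The answer is 78.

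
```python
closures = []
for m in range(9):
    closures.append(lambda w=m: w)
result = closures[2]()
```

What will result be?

Step 1: Default argument w=m captures m's value at each iteration.
Step 2: closures[2] captured w = 2 when m was 2.
Step 3: result = 2

The answer is 2.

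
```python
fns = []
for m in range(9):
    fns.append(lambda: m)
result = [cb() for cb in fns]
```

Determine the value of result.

Step 1: All 9 lambdas share the same variable m.
Step 2: After the loop, m = 8.
Step 3: Each call returns 8. result = [8, 8, 8, 8, 8, 8, 8, 8, 8]

The answer is [8, 8, 8, 8, 8, 8, 8, 8, 8].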